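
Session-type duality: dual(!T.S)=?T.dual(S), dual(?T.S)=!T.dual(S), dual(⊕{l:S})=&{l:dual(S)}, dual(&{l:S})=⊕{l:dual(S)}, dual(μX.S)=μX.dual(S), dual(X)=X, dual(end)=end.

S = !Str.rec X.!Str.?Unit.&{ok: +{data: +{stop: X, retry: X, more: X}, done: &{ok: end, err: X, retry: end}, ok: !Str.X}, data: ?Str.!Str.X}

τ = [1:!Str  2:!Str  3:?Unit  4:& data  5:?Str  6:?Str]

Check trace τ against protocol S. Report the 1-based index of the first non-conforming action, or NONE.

[1] !Str  ok  now at rec X.…
[2] !Str  ok  now at ?Unit.&{ok: +{data: +{stop: rec X.…, retry: rec X.…, more: rec X.…}, done: &{ok: end, err: rec X.…, retry: end}, ok: !Str.rec X.…}, data: ?Str.!Str.rec X.…}
[3] ?Unit  ok  now at &{ok: +{data: +{stop: rec X.…, retry: rec X.…, more: rec X.…}, done: &{ok: end, err: rec X.…, retry: end}, ok: !Str.rec X.…}, data: ?Str.!Str.rec X.…}
[4] & data  ok  now at ?Str.!Str.rec X.…
[5] ?Str  ok  now at !Str.rec X.…
[6] got ?Str, protocol expects !Str  ✗

6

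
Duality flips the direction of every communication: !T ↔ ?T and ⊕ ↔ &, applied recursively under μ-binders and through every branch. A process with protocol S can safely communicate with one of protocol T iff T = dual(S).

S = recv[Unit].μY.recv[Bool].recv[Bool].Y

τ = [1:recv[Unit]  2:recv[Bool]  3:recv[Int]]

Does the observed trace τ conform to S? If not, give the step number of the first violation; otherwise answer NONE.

3

step 1: recv[Unit]  ok  cont: μY.…
step 2: recv[Bool]  ok  cont: recv[Bool].μY.…
step 3: got recv[Int], protocol expects recv[Bool]  ✗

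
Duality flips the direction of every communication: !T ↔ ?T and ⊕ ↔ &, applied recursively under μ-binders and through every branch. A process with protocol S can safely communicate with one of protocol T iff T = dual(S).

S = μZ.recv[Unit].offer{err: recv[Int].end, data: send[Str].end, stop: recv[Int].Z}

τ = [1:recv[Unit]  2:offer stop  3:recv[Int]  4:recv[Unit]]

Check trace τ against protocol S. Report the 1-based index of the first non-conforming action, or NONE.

@1 recv[Unit]  ✓  now at offer{err: recv[Int].end, data: send[Str].end, stop: recv[Int].μZ.…}
@2 offer stop  ✓  now at recv[Int].μZ.…
@3 recv[Int]  ✓  now at μZ.…
@4 recv[Unit]  ✓  now at offer{err: recv[Int].end, data: send[Str].end, stop: recv[Int].μZ.…}
τ conforms to S (length 4)

NONE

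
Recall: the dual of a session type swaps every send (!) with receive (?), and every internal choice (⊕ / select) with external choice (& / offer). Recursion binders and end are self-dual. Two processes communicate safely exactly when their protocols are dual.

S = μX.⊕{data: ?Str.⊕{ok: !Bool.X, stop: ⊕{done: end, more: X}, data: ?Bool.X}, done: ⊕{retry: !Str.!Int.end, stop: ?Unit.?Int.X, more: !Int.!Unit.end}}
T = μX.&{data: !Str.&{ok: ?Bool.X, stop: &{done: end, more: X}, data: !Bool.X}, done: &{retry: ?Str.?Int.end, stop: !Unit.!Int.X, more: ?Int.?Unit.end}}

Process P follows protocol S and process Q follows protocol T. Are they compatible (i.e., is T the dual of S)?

μX ‖ μX  match (μ self-dual)
  ⊕{data,done} ‖ &{data,done}  match same labels
    • data:
      ?Str ‖ !Str  match
        ⊕{ok,stop,data} ‖ &{ok,stop,data}  match same labels
          • ok:
            !Bool ‖ ?Bool  match
              X ‖ X  match
          • stop:
            ⊕{done,more} ‖ &{done,more}  match same labels
              • done:
                end ‖ end  match
              • more:
                X ‖ X  match
          • data:
            ?Bool ‖ !Bool  match
              X ‖ X  match
    • done:
      ⊕{retry,stop,more} ‖ &{retry,stop,more}  match same labels
        • retry:
          !Str ‖ ?Str  match
            !Int ‖ ?Int  match
              end ‖ end  match
        • stop:
          ?Unit ‖ !Unit  match
            ?Int ‖ !Int  match
              X ‖ X  match
        • more:
          !Int ‖ ?Int  match
            !Unit ‖ ?Unit  match
              end ‖ end  match

YES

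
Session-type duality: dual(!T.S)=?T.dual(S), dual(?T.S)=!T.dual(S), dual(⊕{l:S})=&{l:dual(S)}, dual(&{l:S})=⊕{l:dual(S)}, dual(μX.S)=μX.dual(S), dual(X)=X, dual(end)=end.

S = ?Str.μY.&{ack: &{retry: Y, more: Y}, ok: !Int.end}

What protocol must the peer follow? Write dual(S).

!Str.μY.⊕{ack: ⊕{retry: Y, more: Y}, ok: ?Int.end}

?Str = !Str
  μY = μY  (rec unchanged)
    &{ack,ok} = ⊕{ack,ok}  (external→internal)
      [ack]
        &{retry,more} = ⊕{retry,more}  (external→internal)
          [retry]
            dual(Y) = Y
          [more]
            dual(Y) = Y
      [ok]
        !Int = ?Int
          dual(end) = end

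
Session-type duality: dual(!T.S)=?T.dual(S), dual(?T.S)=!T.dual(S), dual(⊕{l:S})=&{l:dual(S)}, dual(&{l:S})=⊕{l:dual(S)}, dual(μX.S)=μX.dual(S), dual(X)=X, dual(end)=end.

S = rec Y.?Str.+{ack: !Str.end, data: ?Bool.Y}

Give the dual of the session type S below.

rec Y ↦ rec Y  (binder kept)
  ?Str ↦ !Str
    +{ack,data} ↦ &{ack,data}  (⊕→&)
      • ack:
        !Str ↦ ?Str
          end self-dual
      • data:
        ?Bool ↦ !Bool
          Y self-dual

rec Y.!Str.&{ack: ?Str.end, data: !Bool.Y}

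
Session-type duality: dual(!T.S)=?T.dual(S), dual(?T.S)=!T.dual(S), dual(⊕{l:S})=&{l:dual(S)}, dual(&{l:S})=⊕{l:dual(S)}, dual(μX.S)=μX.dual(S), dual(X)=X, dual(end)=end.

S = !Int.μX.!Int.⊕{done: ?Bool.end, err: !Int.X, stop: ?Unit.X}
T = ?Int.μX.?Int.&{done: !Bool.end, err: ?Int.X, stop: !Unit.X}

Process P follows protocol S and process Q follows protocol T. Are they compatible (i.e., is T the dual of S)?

!Int ‖ ?Int  match
  μX ‖ μX  match (μ self-dual)
    !Int ‖ ?Int  match
      ⊕{done,err,stop} ‖ &{done,err,stop}  match labels match
        case done:
          ?Bool ‖ !Bool  match
            end ‖ end  match
        case err:
          !Int ‖ ?Int  match
            X ‖ X  match
        case stop:
          ?Unit ‖ !Unit  match
            X ‖ X  match

YES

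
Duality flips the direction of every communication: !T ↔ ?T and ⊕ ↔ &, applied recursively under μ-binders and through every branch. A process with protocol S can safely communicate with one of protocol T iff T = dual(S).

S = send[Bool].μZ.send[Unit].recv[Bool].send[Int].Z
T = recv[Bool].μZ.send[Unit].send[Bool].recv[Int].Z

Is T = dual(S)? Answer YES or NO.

send[Bool] vs recv[Bool]  match
  μZ vs μZ  match (binder kept)
    send[Unit] vs send[Unit]  ✗ same direction on both sides — not dual

NO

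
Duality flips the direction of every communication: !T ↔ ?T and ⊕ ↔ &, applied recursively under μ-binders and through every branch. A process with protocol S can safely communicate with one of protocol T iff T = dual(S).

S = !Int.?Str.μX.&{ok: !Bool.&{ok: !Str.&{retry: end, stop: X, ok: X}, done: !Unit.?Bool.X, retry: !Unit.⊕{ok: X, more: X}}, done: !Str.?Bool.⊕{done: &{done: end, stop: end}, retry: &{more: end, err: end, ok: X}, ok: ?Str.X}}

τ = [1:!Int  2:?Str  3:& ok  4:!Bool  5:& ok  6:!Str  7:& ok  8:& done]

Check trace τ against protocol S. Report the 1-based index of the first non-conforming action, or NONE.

NONE

[1] !Int  match  now at ?Str.μX.…
[2] ?Str  match  now at μX.…
[3] & ok  match  now at !Bool.&{ok: !Str.&{retry: end, stop: μX.…, ok: μX.…}, done: !Unit.?Bool.μX.…, retry: !Unit.⊕{ok: μX.…, more: μX.…}}
[4] !Bool  match  now at &{ok: !Str.&{retry: end, stop: μX.…, ok: μX.…}, done: !Unit.?Bool.μX.…, retry: !Unit.⊕{ok: μX.…, more: μX.…}}
[5] & ok  match  now at !Str.&{retry: end, stop: μX.…, ok: μX.…}
[6] !Str  match  now at &{retry: end, stop: μX.…, ok: μX.…}
[7] & ok  match  now at μX.…
[8] & done  match  now at !Str.?Bool.⊕{done: &{done: end, stop: end}, retry: &{more: end, err: end, ok: μX.…}, ok: ?Str.μX.…}
trace exhausted — no violation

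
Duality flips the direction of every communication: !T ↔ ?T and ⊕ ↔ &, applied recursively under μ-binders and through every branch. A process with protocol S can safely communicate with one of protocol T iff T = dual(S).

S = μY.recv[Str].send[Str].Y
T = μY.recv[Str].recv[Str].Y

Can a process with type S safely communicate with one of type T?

μY | μY  match (μ self-dual)
  recv[Str] | recv[Str]  ✗ same direction on both sides — not dual

NO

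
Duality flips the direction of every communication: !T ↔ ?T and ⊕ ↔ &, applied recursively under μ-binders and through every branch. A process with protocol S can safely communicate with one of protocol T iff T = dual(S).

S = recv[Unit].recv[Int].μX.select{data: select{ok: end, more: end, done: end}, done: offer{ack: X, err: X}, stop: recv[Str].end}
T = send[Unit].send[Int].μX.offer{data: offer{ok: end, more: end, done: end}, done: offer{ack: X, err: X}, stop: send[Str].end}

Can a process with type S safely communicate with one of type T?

NO

recv[Unit] ‖ send[Unit]  match
  recv[Int] ‖ send[Int]  match
    μX ‖ μX  match (binder kept)
      select{data,done,stop} ‖ offer{data,done,stop}  match same labels
        case data:
          select{ok,more,done} ‖ offer{ok,more,done}  match same labels
            case ok:
              end ‖ end  match
            case more:
              end ‖ end  match
            case done:
              end ‖ end  match
        case done:
          offer{ack,err} ‖ offer{ack,err}  ✗ choice polarity not flipped — not dual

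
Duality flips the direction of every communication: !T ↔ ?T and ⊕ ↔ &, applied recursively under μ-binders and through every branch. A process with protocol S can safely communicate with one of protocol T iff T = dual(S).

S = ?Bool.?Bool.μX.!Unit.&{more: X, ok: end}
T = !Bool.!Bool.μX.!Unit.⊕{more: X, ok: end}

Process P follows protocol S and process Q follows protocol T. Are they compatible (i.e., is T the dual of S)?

?Bool | !Bool  ok
  ?Bool | !Bool  ok
    μX | μX  ok (rec unchanged)
      !Unit | !Unit  ✗ same direction on both sides — not dual

NO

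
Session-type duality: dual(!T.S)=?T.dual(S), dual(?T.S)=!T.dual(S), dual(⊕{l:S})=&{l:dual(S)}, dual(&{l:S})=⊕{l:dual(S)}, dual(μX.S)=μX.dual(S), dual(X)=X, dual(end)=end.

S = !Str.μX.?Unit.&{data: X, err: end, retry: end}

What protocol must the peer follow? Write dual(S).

!Str = ?Str
  μX = μX  (μ self-dual)
    ?Unit = !Unit
      &{data,err,retry} = ⊕{data,err,retry}  (offer→select)
        case data:
          X ↦ X
        case err:
          end ↦ end
        case retry:
          end ↦ end

?Str.μX.!Unit.⊕{data: X, err: end, retry: end}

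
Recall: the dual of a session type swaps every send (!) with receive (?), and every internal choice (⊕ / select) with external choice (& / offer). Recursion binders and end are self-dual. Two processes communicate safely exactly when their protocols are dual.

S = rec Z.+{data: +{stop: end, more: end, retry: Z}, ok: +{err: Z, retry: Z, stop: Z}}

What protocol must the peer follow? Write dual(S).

rec Z ↦ rec Z  (binder kept)
  +{data,ok} ↦ &{data,ok}  (⊕→&)
    case data:
      +{stop,more,retry} ↦ &{stop,more,retry}  (⊕→&)
        case stop:
          end self-dual
        case more:
          end self-dual
        case retry:
          Z self-dual
    case ok:
      +{err,retry,stop} ↦ &{err,retry,stop}  (⊕→&)
        case err:
          Z self-dual
        case retry:
          Z self-dual
        case stop:
          Z self-dual

rec Z.&{data: &{stop: end, more: end, retry: Z}, ok: &{err: Z, retry: Z, stop: Z}}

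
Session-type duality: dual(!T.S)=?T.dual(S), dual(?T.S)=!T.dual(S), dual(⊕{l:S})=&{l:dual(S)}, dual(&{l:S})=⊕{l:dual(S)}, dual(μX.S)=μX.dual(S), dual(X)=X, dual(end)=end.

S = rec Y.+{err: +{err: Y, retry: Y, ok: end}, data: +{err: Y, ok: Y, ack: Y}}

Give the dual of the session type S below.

rec Y = rec Y  (binder kept)
  +{err,data} = &{err,data}  (internal→external)
    • err:
      +{err,retry,ok} = &{err,retry,ok}  (internal→external)
        • err:
          Y self-dual
        • retry:
          Y self-dual
        • ok:
          end self-dual
    • data:
      +{err,ok,ack} = &{err,ok,ack}  (internal→external)
        • err:
          Y self-dual
        • ok:
          Y self-dual
        • ack:
          Y self-dual

rec Y.&{err: &{err: Y, retry: Y, ok: end}, data: &{err: Y, ok: Y, ack: Y}}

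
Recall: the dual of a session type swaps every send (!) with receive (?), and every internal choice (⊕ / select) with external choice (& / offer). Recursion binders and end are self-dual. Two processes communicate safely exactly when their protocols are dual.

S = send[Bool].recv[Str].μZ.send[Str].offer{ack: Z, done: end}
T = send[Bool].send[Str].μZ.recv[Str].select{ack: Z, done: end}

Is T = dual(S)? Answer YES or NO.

send[Bool] ‖ send[Bool]  ✗ same direction on both sides — not dual

NO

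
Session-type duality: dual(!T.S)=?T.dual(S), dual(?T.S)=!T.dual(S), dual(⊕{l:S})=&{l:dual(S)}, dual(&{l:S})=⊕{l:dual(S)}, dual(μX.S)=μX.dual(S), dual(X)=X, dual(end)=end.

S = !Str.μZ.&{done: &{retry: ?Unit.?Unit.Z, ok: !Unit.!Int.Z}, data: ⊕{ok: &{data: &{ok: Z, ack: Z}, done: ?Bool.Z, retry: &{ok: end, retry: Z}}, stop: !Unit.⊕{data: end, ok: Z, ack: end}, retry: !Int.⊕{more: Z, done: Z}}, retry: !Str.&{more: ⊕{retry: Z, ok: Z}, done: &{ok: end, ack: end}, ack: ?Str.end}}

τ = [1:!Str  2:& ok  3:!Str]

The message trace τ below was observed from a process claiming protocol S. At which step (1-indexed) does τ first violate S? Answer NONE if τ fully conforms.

@1 !Str  ✓  state: μZ.…
@2 got & ok, protocol expects & done or & data or & retry  ✗

2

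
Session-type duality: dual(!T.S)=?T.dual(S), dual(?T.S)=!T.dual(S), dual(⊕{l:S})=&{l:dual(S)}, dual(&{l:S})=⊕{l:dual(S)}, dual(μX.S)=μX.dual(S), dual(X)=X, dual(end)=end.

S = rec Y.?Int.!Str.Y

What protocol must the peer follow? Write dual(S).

rec Y = rec Y  (binder kept)
  ?Int = !Int
    !Str = ?Str
      Y ↦ Y

rec Y.!Int.?Str.Y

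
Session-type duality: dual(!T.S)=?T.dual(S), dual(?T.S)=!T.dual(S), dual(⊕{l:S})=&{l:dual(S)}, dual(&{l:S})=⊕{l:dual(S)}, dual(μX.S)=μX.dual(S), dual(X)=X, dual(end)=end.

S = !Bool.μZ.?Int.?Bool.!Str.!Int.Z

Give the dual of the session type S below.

?Bool.μZ.!Int.!Bool.?Str.?Int.Z

!Bool = ?Bool
  μZ = μZ  (binder kept)
    ?Int = !Int
      ?Bool = !Bool
        !Str = ?Str
          !Int = ?Int
            Z ↦ Z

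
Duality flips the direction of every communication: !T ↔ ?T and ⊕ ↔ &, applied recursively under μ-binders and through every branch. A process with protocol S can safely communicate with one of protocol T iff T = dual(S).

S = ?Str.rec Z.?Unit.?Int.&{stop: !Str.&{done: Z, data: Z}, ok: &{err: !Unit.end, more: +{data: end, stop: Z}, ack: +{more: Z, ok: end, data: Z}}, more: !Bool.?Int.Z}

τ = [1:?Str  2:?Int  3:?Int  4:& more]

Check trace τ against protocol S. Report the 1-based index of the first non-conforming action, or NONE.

2

[1] ?Str  match  cont: rec Z.…
[2] got ?Int, protocol expects ?Unit  ✗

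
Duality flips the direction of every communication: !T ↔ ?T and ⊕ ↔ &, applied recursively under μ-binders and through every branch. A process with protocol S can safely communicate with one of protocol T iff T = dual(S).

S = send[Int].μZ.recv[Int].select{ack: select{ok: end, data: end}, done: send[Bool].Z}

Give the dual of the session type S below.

send[Int] → recv[Int]
  μZ → μZ  (rec unchanged)
    recv[Int] → send[Int]
      select{ack,done} → offer{ack,done}  (select→offer)
        • ack:
          select{ok,data} → offer{ok,data}  (select→offer)
            • ok:
              dual(end) = end
            • data:
              dual(end) = end
        • done:
          send[Bool] → recv[Bool]
            dual(Z) = Z

recv[Int].μZ.send[Int].offer{ack: offer{ok: end, data: end}, done: recv[Bool].Z}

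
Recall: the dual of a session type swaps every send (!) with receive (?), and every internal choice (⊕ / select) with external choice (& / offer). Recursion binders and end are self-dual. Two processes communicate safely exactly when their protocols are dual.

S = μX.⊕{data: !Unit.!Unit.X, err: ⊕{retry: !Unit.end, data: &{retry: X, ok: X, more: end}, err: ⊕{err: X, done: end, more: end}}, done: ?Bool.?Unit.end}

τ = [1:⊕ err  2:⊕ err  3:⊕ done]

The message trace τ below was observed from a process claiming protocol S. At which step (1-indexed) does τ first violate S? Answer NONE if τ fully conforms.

NONE

@1 ⊕ err  ok  state: ⊕{retry: !Unit.end, data: &{retry: μX.…, ok: μX.…, more: end}, err: ⊕{err: μX.…, done: end, more: end}}
@2 ⊕ err  ok  state: ⊕{err: μX.…, done: end, more: end}
@3 ⊕ done  ok  state: end
τ conforms to S (length 3)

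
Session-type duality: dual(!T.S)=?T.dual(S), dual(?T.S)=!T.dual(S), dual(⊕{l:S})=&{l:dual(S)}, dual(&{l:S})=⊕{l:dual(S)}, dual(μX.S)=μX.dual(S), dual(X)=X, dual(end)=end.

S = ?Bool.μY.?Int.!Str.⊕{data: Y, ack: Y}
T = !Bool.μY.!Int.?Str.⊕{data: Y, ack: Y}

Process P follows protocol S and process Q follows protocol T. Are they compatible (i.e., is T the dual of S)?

NO

?Bool vs !Bool  match
  μY vs μY  match (rec unchanged)
    ?Int vs !Int  match
      !Str vs ?Str  match
        ⊕{data,ack} vs ⊕{data,ack}  ✗ choice polarity not flipped — not dual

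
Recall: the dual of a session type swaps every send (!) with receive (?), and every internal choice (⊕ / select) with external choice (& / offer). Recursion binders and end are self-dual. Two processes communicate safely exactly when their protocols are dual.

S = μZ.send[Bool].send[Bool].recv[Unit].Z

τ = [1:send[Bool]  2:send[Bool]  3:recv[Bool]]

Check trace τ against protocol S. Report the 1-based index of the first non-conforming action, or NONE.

3

@1 send[Bool]  ✓  residual = send[Bool].recv[Unit].μZ.…
@2 send[Bool]  ✓  residual = recv[Unit].μZ.…
@3 got recv[Bool], protocol expects recv[Unit]  ✗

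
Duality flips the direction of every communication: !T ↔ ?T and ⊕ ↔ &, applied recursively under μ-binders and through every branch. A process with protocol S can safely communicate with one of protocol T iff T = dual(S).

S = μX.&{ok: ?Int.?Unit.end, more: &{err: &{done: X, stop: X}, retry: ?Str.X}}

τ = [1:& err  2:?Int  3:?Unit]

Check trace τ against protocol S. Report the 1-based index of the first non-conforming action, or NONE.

1

[1] got & err, protocol expects & ok or & more  ✗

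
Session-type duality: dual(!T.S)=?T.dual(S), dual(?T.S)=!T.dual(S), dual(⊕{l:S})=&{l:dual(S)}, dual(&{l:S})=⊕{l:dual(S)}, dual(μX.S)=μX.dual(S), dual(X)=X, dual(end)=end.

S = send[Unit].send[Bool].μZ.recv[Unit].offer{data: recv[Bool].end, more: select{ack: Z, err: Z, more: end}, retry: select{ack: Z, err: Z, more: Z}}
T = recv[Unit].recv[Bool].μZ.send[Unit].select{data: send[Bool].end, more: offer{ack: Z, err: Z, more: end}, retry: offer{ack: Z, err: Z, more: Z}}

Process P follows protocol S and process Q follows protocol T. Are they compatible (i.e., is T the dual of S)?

YES

send[Unit] ‖ recv[Unit]  match
  send[Bool] ‖ recv[Bool]  match
    μZ ‖ μZ  match (μ self-dual)
      recv[Unit] ‖ send[Unit]  match
        offer{data,more,retry} ‖ select{data,more,retry}  match labels match
          • data:
            recv[Bool] ‖ send[Bool]  match
              end ‖ end  match
          • more:
            select{ack,err,more} ‖ offer{ack,err,more}  match labels match
              • ack:
                Z ‖ Z  match
              • err:
                Z ‖ Z  match
              • more:
                end ‖ end  match
          • retry:
            select{ack,err,more} ‖ offer{ack,err,more}  match labels match
              • ack:
                Z ‖ Z  match
              • err:
                Z ‖ Z  match
              • more:
                Z ‖ Z  match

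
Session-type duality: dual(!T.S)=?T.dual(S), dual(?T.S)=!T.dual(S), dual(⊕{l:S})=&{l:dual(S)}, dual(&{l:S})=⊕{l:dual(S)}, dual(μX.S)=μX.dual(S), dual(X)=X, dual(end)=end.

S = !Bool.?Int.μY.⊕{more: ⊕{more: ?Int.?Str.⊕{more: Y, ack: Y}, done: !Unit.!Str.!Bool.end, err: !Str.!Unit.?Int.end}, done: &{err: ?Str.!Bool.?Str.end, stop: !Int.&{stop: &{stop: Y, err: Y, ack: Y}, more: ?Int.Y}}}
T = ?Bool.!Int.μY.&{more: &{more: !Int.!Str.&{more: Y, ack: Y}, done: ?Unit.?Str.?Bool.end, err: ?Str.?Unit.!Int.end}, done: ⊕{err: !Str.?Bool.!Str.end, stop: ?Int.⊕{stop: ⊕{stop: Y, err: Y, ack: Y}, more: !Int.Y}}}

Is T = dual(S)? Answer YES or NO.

YES

!Bool vs ?Bool  ok
  ?Int vs !Int  ok
    μY vs μY  ok (binder kept)
      ⊕{more,done} vs &{more,done}  ok same labels
        • more:
          ⊕{more,done,err} vs &{more,done,err}  ok same labels
            • more:
              ?Int vs !Int  ok
                ?Str vs !Str  ok
                  ⊕{more,ack} vs &{more,ack}  ok same labels
                    • more:
                      Y vs Y  ok
                    • ack:
                      Y vs Y  ok
            • done:
              !Unit vs ?Unit  ok
                !Str vs ?Str  ok
                  !Bool vs ?Bool  ok
                    end vs end  ok
            • err:
              !Str vs ?Str  ok
                !Unit vs ?Unit  ok
                  ?Int vs !Int  ok
                    end vs end  ok
        • done:
          &{err,stop} vs ⊕{err,stop}  ok same labels
            • err:
              ?Str vs !Str  ok
                !Bool vs ?Bool  ok
                  ?Str vs !Str  ok
                    end vs end  ok
            • stop:
              !Int vs ?Int  ok
                &{stop,more} vs ⊕{stop,more}  ok same labels
                  • stop:
                    &{stop,err,ack} vs ⊕{stop,err,ack}  ok same labels
                      • stop:
                        Y vs Y  ok
                      • err:
                        Y vs Y  ok
                      • ack:
                        Y vs Y  ok
                  • more:
                    ?Int vs !Int  ok
                      Y vs Y  ok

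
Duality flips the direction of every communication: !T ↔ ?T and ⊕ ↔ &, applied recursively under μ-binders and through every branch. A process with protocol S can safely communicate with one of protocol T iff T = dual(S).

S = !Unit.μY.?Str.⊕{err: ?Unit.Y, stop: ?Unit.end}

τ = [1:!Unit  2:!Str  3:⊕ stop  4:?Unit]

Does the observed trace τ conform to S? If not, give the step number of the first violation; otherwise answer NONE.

2

[1] !Unit  ✓  state: μY.…
[2] got !Str, protocol expects ?Str  ✗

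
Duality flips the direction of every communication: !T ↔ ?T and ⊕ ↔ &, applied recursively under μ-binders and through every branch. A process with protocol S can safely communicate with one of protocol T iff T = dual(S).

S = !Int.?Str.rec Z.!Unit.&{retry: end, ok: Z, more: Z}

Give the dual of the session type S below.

!Int ↦ ?Int
  ?Str ↦ !Str
    rec Z ↦ rec Z  (binder kept)
      !Unit ↦ ?Unit
        &{retry,ok,more} ↦ +{retry,ok,more}  (&→⊕)
          [retry]
            dual(end) = end
          [ok]
            dual(Z) = Z
          [more]
            dual(Z) = Z

?Int.!Str.rec Z.?Unit.+{retry: end, ok: Z, more: Z}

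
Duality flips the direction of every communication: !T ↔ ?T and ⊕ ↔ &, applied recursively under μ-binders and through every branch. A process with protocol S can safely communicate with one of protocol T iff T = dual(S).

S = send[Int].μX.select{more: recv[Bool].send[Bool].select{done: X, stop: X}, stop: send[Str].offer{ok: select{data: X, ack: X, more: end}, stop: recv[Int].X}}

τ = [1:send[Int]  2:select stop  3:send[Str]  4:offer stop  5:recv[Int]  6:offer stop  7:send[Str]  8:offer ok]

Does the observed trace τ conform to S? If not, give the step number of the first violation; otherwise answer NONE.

step 1: send[Int]  ok  cont: μX.…
step 2: select stop  ok  cont: send[Str].offer{ok: select{data: μX.…, ack: μX.…, more: end}, stop: recv[Int].μX.…}
step 3: send[Str]  ok  cont: offer{ok: select{data: μX.…, ack: μX.…, more: end}, stop: recv[Int].μX.…}
step 4: offer stop  ok  cont: recv[Int].μX.…
step 5: recv[Int]  ok  cont: μX.…
step 6: got offer stop, protocol expects select more or select stop  ✗

6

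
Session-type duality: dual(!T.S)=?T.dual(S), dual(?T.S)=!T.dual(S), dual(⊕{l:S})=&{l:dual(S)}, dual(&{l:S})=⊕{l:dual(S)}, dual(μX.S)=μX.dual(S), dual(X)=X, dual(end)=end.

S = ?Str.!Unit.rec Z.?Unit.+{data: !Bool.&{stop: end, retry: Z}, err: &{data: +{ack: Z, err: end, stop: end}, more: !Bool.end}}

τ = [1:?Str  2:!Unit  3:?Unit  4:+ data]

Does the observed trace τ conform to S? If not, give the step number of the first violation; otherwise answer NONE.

NONE

[1] ?Str  match  cont: !Unit.rec Z.…
[2] !Unit  match  cont: rec Z.…
[3] ?Unit  match  cont: +{data: !Bool.&{stop: end, retry: rec Z.…}, err: &{data: +{ack: rec Z.…, err: end, stop: end}, more: !Bool.end}}
[4] + data  match  cont: !Bool.&{stop: end, retry: rec Z.…}
τ conforms to S (length 4)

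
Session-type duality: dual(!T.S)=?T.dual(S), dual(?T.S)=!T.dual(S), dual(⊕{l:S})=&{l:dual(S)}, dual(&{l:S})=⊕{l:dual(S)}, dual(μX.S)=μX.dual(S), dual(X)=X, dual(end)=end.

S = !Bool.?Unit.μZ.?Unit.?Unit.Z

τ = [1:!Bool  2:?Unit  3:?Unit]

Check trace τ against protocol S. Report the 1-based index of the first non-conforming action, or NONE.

NONE

@1 !Bool  ok  now at ?Unit.μZ.…
@2 ?Unit  ok  now at μZ.…
@3 ?Unit  ok  now at ?Unit.μZ.…
all 3 steps conform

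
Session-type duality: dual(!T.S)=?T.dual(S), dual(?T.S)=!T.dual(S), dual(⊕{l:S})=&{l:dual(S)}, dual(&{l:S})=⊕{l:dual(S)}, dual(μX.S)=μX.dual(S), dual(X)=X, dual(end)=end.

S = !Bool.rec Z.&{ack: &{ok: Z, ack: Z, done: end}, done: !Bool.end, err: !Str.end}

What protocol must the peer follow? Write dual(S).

?Bool.rec Z.+{ack: +{ok: Z, ack: Z, done: end}, done: ?Bool.end, err: ?Str.end}

!Bool = ?Bool
  rec Z = rec Z  (binder kept)
    &{ack,done,err} = +{ack,done,err}  (offer→select)
      case ack:
        &{ok,ack,done} = +{ok,ack,done}  (offer→select)
          case ok:
            dual(Z) = Z
          case ack:
            dual(Z) = Z
          case done:
            dual(end) = end
      case done:
        !Bool = ?Bool
          dual(end) = end
      case err:
        !Str = ?Str
          dual(end) = end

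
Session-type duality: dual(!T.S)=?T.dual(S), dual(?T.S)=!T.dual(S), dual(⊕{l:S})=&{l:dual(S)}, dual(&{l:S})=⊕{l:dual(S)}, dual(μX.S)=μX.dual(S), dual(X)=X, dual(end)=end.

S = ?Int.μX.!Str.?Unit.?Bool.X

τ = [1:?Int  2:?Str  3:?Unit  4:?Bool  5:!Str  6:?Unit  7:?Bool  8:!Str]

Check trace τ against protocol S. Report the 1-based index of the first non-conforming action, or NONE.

2

@1 ?Int  ✓  now at μX.…
@2 got ?Str, protocol expects !Str  ✗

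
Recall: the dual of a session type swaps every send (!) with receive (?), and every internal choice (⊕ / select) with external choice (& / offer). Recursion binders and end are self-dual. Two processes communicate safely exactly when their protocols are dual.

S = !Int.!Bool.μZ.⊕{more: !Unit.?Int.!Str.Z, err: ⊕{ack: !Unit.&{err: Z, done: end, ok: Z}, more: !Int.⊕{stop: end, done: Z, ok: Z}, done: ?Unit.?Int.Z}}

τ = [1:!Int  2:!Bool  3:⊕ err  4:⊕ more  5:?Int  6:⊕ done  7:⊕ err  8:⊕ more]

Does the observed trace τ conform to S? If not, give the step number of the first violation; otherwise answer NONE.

5

@1 !Int  match  cont: !Bool.μZ.…
@2 !Bool  match  cont: μZ.…
@3 ⊕ err  match  cont: ⊕{ack: !Unit.&{err: μZ.…, done: end, ok: μZ.…}, more: !Int.⊕{stop: end, done: μZ.…, ok: μZ.…}, done: ?Unit.?Int.μZ.…}
@4 ⊕ more  match  cont: !Int.⊕{stop: end, done: μZ.…, ok: μZ.…}
@5 got ?Int, protocol expects !Int  ✗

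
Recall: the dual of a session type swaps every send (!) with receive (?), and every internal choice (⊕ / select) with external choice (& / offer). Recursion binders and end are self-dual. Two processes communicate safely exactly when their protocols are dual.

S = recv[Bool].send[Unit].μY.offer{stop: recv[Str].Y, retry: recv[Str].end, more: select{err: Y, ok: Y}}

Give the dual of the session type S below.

recv[Bool] = send[Bool]
  send[Unit] = recv[Unit]
    μY = μY  (μ self-dual)
      offer{stop,retry,more} = select{stop,retry,more}  (offer→select)
        case stop:
          recv[Str] = send[Str]
            Y ↦ Y
        case retry:
          recv[Str] = send[Str]
            end ↦ end
        case more:
          select{err,ok} = offer{err,ok}  (internal→external)
            case err:
              Y ↦ Y
            case ok:
              Y ↦ Y

send[Bool].recv[Unit].μY.select{stop: send[Str].Y, retry: send[Str].end, more: offer{err: Y, ok: Y}}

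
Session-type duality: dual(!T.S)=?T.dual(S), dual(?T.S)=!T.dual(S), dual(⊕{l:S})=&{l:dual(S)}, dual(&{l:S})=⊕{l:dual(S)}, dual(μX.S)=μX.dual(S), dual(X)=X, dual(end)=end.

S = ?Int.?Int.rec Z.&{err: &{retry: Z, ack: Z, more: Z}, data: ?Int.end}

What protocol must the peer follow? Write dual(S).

!Int.!Int.rec Z.+{err: +{retry: Z, ack: Z, more: Z}, data: !Int.end}

?Int → !Int
  ?Int → !Int
    rec Z → rec Z  (rec unchanged)
      &{err,data} → +{err,data}  (offer→select)
        case err:
          &{retry,ack,more} → +{retry,ack,more}  (offer→select)
            case retry:
              dual(Z) = Z
            case ack:
              dual(Z) = Z
            case more:
              dual(Z) = Z
        case data:
          ?Int → !Int
            dual(end) = end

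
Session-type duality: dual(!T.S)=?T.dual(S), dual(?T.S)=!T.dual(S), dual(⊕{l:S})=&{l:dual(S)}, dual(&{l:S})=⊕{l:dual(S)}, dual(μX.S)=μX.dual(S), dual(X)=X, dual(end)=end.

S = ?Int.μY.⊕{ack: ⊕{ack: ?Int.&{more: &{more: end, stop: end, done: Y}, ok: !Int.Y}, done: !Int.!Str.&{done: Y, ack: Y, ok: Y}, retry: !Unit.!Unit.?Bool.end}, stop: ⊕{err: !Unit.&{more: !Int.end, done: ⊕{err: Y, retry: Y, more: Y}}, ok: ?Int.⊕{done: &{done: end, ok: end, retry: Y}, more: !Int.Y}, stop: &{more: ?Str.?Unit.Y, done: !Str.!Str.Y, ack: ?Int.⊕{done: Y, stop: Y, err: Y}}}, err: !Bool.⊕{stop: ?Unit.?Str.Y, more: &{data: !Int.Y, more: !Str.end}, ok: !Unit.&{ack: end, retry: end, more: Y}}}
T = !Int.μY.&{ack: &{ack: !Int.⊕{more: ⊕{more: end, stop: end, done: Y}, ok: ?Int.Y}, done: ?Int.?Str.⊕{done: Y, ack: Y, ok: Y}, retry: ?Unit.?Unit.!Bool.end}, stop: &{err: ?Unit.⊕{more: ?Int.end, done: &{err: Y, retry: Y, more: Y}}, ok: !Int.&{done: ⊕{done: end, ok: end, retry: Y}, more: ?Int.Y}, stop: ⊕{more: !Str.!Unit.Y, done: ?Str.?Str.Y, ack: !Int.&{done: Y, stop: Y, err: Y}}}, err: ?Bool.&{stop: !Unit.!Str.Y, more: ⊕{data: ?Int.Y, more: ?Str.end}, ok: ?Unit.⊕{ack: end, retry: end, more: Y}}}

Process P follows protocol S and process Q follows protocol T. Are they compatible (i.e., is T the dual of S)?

YES

?Int vs !Int  ok
  μY vs μY  ok (μ self-dual)
    ⊕{ack,stop,err} vs &{ack,stop,err}  ok label sets agree
      [ack]
        ⊕{ack,done,retry} vs &{ack,done,retry}  ok label sets agree
          [ack]
            ?Int vs !Int  ok
              &{more,ok} vs ⊕{more,ok}  ok label sets agree
                [more]
                  &{more,stop,done} vs ⊕{more,stop,done}  ok label sets agree
                    [more]
                      end vs end  ok
                    [stop]
                      end vs end  ok
                    [done]
                      Y vs Y  ok
                [ok]
                  !Int vs ?Int  ok
                    Y vs Y  ok
          [done]
            !Int vs ?Int  ok
              !Str vs ?Str  ok
                &{done,ack,ok} vs ⊕{done,ack,ok}  ok label sets agree
                  [done]
                    Y vs Y  ok
                  [ack]
                    Y vs Y  ok
                  [ok]
                    Y vs Y  ok
          [retry]
            !Unit vs ?Unit  ok
              !Unit vs ?Unit  ok
                ?Bool vs !Bool  ok
                  end vs end  ok
      [stop]
        ⊕{err,ok,stop} vs &{err,ok,stop}  ok label sets agree
          [err]
            !Unit vs ?Unit  ok
              &{more,done} vs ⊕{more,done}  ok label sets agree
                [more]
                  !Int vs ?Int  ok
                    end vs end  ok
                [done]
                  ⊕{err,retry,more} vs &{err,retry,more}  ok label sets agree
                    [err]
                      Y vs Y  ok
                    [retry]
                      Y vs Y  ok
                    [more]
                      Y vs Y  ok
          [ok]
            ?Int vs !Int  ok
              ⊕{done,more} vs &{done,more}  ok label sets agree
                [done]
                  &{done,ok,retry} vs ⊕{done,ok,retry}  ok label sets agree
                    [done]
                      end vs end  ok
                    [ok]
                      end vs end  ok
                    [retry]
                      Y vs Y  ok
                [more]
                  !Int vs ?Int  ok
                    Y vs Y  ok
          [stop]
            &{more,done,ack} vs ⊕{more,done,ack}  ok label sets agree
              [more]
                ?Str vs !Str  ok
                  ?Unit vs !Unit  ok
                    Y vs Y  ok
              [done]
                !Str vs ?Str  ok
                  !Str vs ?Str  ok
                    Y vs Y  ok
              [ack]
                ?Int vs !Int  ok
                  ⊕{done,stop,err} vs &{done,stop,err}  ok label sets agree
                    [done]
                      Y vs Y  ok
                    [stop]
                      Y vs Y  ok
                    [err]
                      Y vs Y  ok
      [err]
        !Bool vs ?Bool  ok
          ⊕{stop,more,ok} vs &{stop,more,ok}  ok label sets agree
            [stop]
              ?Unit vs !Unit  ok
                ?Str vs !Str  ok
                  Y vs Y  ok
            [more]
              &{data,more} vs ⊕{data,more}  ok label sets agree
                [data]
                  !Int vs ?Int  ok
                    Y vs Y  ok
                [more]
                  !Str vs ?Str  ok
                    end vs end  ok
            [ok]
              !Unit vs ?Unit  ok
                &{ack,retry,more} vs ⊕{ack,retry,more}  ok label sets agree
                  [ack]
                    end vs end  ok
                  [retry]
                    end vs end  ok
                  [more]
                    Y vs Y  ok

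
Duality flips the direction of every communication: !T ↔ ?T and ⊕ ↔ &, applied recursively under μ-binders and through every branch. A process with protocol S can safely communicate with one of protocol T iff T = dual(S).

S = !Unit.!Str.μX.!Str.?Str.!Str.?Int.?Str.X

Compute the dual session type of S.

!Unit → ?Unit
  !Str → ?Str
    μX → μX  (rec unchanged)
      !Str → ?Str
        ?Str → !Str
          !Str → ?Str
            ?Int → !Int
              ?Str → !Str
                X ↦ X

?Unit.?Str.μX.?Str.!Str.?Str.!Int.!Str.X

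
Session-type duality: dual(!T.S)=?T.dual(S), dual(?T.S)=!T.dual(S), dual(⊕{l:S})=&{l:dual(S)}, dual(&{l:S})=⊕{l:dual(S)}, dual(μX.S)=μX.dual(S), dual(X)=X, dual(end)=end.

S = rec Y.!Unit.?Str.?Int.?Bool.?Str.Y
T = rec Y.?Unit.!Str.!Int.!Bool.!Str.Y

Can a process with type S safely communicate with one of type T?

YES

rec Y vs rec Y  match (binder kept)
  !Unit vs ?Unit  match
    ?Str vs !Str  match
      ?Int vs !Int  match
        ?Bool vs !Bool  match
          ?Str vs !Str  match
            Y vs Y  match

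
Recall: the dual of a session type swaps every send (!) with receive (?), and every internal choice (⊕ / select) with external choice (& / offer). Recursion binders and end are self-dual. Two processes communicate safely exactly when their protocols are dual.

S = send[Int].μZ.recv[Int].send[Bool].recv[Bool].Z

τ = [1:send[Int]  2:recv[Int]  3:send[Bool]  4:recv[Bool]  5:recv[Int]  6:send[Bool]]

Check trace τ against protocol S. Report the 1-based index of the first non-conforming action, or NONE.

[1] send[Int]  match  now at μZ.…
[2] recv[Int]  match  now at send[Bool].recv[Bool].μZ.…
[3] send[Bool]  match  now at recv[Bool].μZ.…
[4] recv[Bool]  match  now at μZ.…
[5] recv[Int]  match  now at send[Bool].recv[Bool].μZ.…
[6] send[Bool]  match  now at recv[Bool].μZ.…
all 6 steps conform

NONE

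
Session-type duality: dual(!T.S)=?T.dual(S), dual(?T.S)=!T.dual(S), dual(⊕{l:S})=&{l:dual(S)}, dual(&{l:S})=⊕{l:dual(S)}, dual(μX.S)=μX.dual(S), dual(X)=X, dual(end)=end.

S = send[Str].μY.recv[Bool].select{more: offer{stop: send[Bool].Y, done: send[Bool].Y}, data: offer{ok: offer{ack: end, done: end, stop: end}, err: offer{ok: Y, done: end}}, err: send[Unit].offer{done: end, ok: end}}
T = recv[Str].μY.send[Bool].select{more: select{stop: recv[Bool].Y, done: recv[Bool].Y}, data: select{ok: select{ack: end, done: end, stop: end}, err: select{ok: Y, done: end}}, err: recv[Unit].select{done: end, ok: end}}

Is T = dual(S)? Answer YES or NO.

send[Str] ‖ recv[Str]  match
  μY ‖ μY  match (rec unchanged)
    recv[Bool] ‖ send[Bool]  match
      select{more,data,err} ‖ select{more,data,err}  ✗ choice polarity not flipped — not dual

NO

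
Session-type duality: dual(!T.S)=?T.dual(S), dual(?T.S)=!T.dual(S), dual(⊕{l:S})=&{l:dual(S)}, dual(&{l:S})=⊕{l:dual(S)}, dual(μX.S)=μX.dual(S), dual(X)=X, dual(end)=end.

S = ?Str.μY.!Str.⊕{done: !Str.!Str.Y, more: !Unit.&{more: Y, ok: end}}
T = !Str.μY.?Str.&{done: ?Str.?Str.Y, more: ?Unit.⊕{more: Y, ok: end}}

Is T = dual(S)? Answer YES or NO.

?Str vs !Str  ok
  μY vs μY  ok (μ self-dual)
    !Str vs ?Str  ok
      ⊕{done,more} vs &{done,more}  ok labels match
        • done:
          !Str vs ?Str  ok
            !Str vs ?Str  ok
              Y vs Y  ok
        • more:
          !Unit vs ?Unit  ok
            &{more,ok} vs ⊕{more,ok}  ok labels match
              • more:
                Y vs Y  ok
              • ok:
                end vs end  ok

YES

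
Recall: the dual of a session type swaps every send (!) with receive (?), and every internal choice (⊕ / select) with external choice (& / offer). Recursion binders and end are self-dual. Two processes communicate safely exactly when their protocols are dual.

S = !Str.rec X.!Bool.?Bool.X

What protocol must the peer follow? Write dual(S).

!Str = ?Str
  rec X = rec X  (μ self-dual)
    !Bool = ?Bool
      ?Bool = !Bool
        X self-dual

?Str.rec X.?Bool.!Bool.X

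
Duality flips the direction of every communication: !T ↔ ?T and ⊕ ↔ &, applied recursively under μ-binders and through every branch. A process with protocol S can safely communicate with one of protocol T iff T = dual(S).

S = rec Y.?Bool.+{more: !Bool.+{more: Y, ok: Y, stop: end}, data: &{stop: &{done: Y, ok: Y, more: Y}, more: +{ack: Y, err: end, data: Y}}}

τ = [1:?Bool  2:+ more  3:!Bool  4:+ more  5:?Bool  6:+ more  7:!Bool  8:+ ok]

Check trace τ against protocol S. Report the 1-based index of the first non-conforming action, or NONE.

step 1: ?Bool  match  now at +{more: !Bool.+{more: rec Y.…, ok: rec Y.…, stop: end}, data: &{stop: &{done: rec Y.…, ok: rec Y.…, more: rec Y.…}, more: +{ack: rec Y.…, err: end, data: rec Y.…}}}
step 2: + more  match  now at !Bool.+{more: rec Y.…, ok: rec Y.…, stop: end}
step 3: !Bool  match  now at +{more: rec Y.…, ok: rec Y.…, stop: end}
step 4: + more  match  now at rec Y.…
step 5: ?Bool  match  now at +{more: !Bool.+{more: rec Y.…, ok: rec Y.…, stop: end}, data: &{stop: &{done: rec Y.…, ok: rec Y.…, more: rec Y.…}, more: +{ack: rec Y.…, err: end, data: rec Y.…}}}
step 6: + more  match  now at !Bool.+{more: rec Y.…, ok: rec Y.…, stop: end}
step 7: !Bool  match  now at +{more: rec Y.…, ok: rec Y.…, stop: end}
step 8: + ok  match  now at rec Y.…
τ conforms to S (length 8)

NONE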